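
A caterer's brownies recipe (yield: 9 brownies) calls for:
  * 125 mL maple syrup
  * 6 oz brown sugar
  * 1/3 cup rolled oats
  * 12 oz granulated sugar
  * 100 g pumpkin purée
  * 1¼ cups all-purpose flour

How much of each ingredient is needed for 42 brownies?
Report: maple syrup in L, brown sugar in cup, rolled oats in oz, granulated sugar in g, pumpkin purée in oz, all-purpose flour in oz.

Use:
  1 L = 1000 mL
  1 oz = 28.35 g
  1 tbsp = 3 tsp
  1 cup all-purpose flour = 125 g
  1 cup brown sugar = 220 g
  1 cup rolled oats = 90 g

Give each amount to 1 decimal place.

maple syrup: 0.6 L; brown sugar: 3.6 cup; rolled oats: 4.9 oz; granulated sugar: 1587.6 g; pumpkin purée: 16.5 oz; all-purpose flour: 25.7 oz

Scaling factor: 42/9 = 14/3.
maple syrup: 125 mL × 14/3 ÷ 1000 mL/L ≈ 0.6 L
brown sugar: 6 oz × 14/3 × 28.35 g/oz ÷ 220 g/cup ≈ 3.6 cup
rolled oats: 1/3 cup × 14/3 × 90 g/cup ÷ 28.35 g/oz ≈ 4.9 oz
granulated sugar: 12 oz × 14/3 × 28.35 g/oz = 1587.6 g
pumpkin purée: 100 g × 14/3 ÷ 28.35 g/oz ≈ 16.5 oz
all-purpose flour: 1.25 cup × 14/3 × 125 g/cup ÷ 28.35 g/oz ≈ 25.7 oz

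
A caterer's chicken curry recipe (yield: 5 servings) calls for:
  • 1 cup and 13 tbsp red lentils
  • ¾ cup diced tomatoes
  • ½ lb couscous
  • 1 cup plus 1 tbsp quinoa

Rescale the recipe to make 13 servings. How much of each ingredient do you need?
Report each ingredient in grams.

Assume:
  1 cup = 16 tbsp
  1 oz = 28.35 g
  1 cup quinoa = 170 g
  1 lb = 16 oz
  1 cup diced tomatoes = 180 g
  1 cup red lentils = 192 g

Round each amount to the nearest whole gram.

Scaling factor: 13/5 = 2.6.
red lentils: (1 cup + 13 tbsp = 1.8125 cup) × 13/5 × 192 g/cup ≈ 905 g
diced tomatoes: 0.75 cup × 13/5 × 180 g/cup = 351 g
couscous: 0.5 lb × 13/5 × 16 oz/lb × 28.35 g/oz ≈ 590 g
quinoa: (1 cup + 1 tbsp = 1.0625 cup) × 13/5 × 170 g/cup ≈ 470 g

red lentils: 905 g; diced tomatoes: 351 g; couscous: 590 g; quinoa: 470 g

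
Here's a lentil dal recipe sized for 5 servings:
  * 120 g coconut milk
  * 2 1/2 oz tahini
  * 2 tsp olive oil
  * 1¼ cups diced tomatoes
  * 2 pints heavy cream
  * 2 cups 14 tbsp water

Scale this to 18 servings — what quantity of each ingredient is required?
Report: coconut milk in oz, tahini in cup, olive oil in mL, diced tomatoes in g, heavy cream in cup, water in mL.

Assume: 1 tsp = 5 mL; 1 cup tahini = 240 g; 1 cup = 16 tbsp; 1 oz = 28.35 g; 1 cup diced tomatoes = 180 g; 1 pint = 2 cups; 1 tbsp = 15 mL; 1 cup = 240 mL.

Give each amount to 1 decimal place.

Scaling factor: 18/5 = 3.6.
coconut milk: 120 g × 18/5 ÷ 28.35 g/oz ≈ 15.2 oz
tahini: 2.5 oz × 18/5 × 28.35 g/oz ÷ 240 g/cup ≈ 1.1 cup
olive oil: 2 tsp × 18/5 × 5 mL/tsp = 36.0 mL
diced tomatoes: 1.25 cup × 18/5 × 180 g/cup = 810.0 g
heavy cream: 2 pint × 18/5 × 2 cup/pint = 14.4 cup
water: (2 cup + 14 tbsp = 2.875 cup) × 18/5 × 240 mL/cup = 2484.0 mL

coconut milk: 15.2 oz; tahini: 1.1 cup; olive oil: 36.0 mL; diced tomatoes: 810.0 g; heavy cream: 14.4 cup; water: 2484.0 mL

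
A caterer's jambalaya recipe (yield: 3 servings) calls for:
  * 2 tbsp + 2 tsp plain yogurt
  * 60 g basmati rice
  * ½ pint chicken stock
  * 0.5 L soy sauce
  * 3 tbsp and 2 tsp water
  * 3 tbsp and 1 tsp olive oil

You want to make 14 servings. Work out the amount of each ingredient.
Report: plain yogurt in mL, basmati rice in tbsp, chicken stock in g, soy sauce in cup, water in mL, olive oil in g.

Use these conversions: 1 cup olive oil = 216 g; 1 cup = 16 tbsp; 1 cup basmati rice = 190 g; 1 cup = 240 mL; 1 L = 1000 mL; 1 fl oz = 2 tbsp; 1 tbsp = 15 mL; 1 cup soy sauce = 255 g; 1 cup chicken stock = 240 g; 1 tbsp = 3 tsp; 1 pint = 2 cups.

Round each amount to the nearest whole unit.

plain yogurt: 187 mL; basmati rice: 24 tbsp; chicken stock: 1120 g; soy sauce: 10 cup; water: 257 mL; olive oil: 210 g

Scaling factor: 14/3.
plain yogurt: (2 tbsp + 2 tsp = 8/3 tbsp) × 14/3 × 15 mL/tbsp ≈ 187 mL
basmati rice: 60 g × 14/3 ÷ 190 g/cup × 16 tbsp/cup ≈ 24 tbsp
chicken stock: 0.5 pint × 14/3 × 2 cup/pint × 240 g/cup = 1120 g
soy sauce: 0.5 L × 14/3 × 1000 mL/L ÷ 240 mL/cup ≈ 10 cup
water: (3 tbsp + 2 tsp = 11/3 tbsp) × 14/3 × 15 mL/tbsp ≈ 257 mL
olive oil: (3 tbsp + 1 tsp = 10/3 tbsp) × 14/3 ÷ 16 tbsp/cup × 216 g/cup = 210 g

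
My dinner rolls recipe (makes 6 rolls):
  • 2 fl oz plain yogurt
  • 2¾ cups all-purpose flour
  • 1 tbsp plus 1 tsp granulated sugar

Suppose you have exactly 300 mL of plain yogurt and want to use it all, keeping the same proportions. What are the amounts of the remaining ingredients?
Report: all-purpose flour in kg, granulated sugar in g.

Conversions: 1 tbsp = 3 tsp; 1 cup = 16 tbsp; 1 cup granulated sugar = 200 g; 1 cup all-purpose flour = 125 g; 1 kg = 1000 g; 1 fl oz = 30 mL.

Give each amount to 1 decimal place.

The original recipe has 60 mL of plain yogurt, so the scaling factor is 300 ÷ 60 = 5.
all-purpose flour: 2.75 cup × 5 × 125 g/cup ÷ 1000 g/kg ≈ 1.7 kg
granulated sugar: (1 tbsp + 1 tsp = 4/3 tbsp) × 5 ÷ 16 tbsp/cup × 200 g/cup ≈ 83.3 g

all-purpose flour: 1.7 kg; granulated sugar: 83.3 g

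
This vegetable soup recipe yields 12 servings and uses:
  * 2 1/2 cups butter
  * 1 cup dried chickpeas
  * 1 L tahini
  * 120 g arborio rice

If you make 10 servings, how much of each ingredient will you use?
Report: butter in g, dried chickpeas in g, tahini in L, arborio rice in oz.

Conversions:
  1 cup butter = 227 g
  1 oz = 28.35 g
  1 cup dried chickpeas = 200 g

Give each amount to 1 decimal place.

Scaling factor: 10/12 = 5/6.
butter: 2.5 cup × 5/6 × 227 g/cup ≈ 472.9 g
dried chickpeas: 1 cup × 5/6 × 200 g/cup ≈ 166.7 g
tahini: 1 L × 5/6 ≈ 0.8 L
arborio rice: 120 g × 5/6 ÷ 28.35 g/oz ≈ 3.5 oz

butter: 472.9 g; dried chickpeas: 166.7 g; tahini: 0.8 L; arborio rice: 3.5 oz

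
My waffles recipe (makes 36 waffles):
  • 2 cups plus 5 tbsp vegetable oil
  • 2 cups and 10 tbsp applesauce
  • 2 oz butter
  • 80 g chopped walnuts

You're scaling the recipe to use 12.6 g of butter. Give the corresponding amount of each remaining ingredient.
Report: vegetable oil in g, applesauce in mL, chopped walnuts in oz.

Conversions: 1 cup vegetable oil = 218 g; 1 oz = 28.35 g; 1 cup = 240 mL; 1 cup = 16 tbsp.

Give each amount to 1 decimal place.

vegetable oil: 112.0 g; applesauce: 140.0 mL; chopped walnuts: 0.6 oz

The original recipe has 56.7 g of butter, so the scaling factor is 12.6 ÷ 56.7 = 2/9.
vegetable oil: (2 cup + 5 tbsp = 2.3125 cup) × 2/9 × 218 g/cup ≈ 112.0 g
applesauce: (2 cup + 10 tbsp = 2.625 cup) × 2/9 × 240 mL/cup = 140.0 mL
chopped walnuts: 80 g × 2/9 ÷ 28.35 g/oz ≈ 0.6 oz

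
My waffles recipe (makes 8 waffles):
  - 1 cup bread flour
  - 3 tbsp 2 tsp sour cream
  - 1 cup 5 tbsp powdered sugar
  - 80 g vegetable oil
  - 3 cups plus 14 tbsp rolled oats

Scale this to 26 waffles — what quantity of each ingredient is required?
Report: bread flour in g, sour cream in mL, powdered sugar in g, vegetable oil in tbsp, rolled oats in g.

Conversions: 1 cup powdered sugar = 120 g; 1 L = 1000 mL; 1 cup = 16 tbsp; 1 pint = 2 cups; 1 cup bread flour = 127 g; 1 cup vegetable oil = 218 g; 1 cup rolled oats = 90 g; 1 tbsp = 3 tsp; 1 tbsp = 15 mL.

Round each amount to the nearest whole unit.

Scaling factor: 26/8 = 13/4 = 3.25.
bread flour: 1 cup × 13/4 × 127 g/cup ≈ 413 g
sour cream: (3 tbsp + 2 tsp = 11/3 tbsp) × 13/4 × 15 mL/tbsp ≈ 179 mL
powdered sugar: (1 cup + 5 tbsp = 1.3125 cup) × 13/4 × 120 g/cup ≈ 512 g
vegetable oil: 80 g × 13/4 ÷ 218 g/cup × 16 tbsp/cup ≈ 19 tbsp
rolled oats: (3 cup + 14 tbsp = 3.875 cup) × 13/4 × 90 g/cup ≈ 1133 g

bread flour: 413 g; sour cream: 179 mL; powdered sugar: 512 g; vegetable oil: 19 tbsp; rolled oats: 1133 g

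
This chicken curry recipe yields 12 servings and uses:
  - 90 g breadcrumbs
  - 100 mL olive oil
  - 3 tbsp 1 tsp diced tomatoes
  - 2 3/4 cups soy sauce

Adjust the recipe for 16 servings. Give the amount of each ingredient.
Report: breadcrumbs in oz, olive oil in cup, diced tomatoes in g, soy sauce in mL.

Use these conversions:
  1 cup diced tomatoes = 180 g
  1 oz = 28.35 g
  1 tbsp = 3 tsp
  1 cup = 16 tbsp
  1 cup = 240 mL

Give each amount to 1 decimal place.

breadcrumbs: 4.2 oz; olive oil: 0.6 cup; diced tomatoes: 50.0 g; soy sauce: 880.0 mL

Scaling factor: 16/12 = 4/3.
breadcrumbs: 90 g × 4/3 ÷ 28.35 g/oz ≈ 4.2 oz
olive oil: 100 mL × 4/3 ÷ 240 mL/cup ≈ 0.6 cup
diced tomatoes: (3 tbsp + 1 tsp = 10/3 tbsp) × 4/3 ÷ 16 tbsp/cup × 180 g/cup = 50.0 g
soy sauce: 2.75 cup × 4/3 × 240 mL/cup = 880.0 mL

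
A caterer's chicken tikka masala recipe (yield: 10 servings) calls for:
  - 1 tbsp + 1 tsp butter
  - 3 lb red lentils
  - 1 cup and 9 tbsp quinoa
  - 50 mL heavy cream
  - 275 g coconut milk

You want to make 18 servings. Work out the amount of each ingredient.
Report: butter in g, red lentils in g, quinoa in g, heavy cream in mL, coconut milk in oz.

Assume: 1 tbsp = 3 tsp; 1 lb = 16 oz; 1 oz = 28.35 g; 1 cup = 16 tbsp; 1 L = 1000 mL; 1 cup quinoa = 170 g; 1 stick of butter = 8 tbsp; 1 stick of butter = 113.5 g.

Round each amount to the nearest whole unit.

Scaling factor: 18/10 = 9/5 = 1.8.
butter: (1 tbsp + 1 tsp = 4/3 tbsp) × 9/5 ÷ 8 tbsp/stick × 113.5 g/stick ≈ 34 g
red lentils: 3 lb × 9/5 × 16 oz/lb × 28.35 g/oz ≈ 2449 g
quinoa: (1 cup + 9 tbsp = 1.5625 cup) × 9/5 × 170 g/cup ≈ 478 g
heavy cream: 50 mL × 9/5 = 90 mL
coconut milk: 275 g × 9/5 ÷ 28.35 g/oz ≈ 17 oz

butter: 34 g; red lentils: 2449 g; quinoa: 478 g; heavy cream: 90 mL; coconut milk: 17 oz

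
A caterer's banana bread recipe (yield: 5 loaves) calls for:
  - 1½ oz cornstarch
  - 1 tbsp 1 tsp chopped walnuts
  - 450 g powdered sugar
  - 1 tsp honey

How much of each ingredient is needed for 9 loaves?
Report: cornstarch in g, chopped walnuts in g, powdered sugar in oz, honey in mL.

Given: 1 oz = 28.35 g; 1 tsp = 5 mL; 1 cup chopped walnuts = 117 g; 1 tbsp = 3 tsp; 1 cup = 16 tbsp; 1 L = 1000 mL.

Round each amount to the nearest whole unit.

Scaling factor: 9/5 = 1.8.
cornstarch: 1.5 oz × 9/5 × 28.35 g/oz ≈ 77 g
chopped walnuts: (1 tbsp + 1 tsp = 4/3 tbsp) × 9/5 ÷ 16 tbsp/cup × 117 g/cup ≈ 18 g
powdered sugar: 450 g × 9/5 ÷ 28.35 g/oz ≈ 29 oz
honey: 1 tsp × 9/5 × 5 mL/tsp = 9 mL

cornstarch: 77 g; chopped walnuts: 18 g; powdered sugar: 29 oz; honey: 9 mL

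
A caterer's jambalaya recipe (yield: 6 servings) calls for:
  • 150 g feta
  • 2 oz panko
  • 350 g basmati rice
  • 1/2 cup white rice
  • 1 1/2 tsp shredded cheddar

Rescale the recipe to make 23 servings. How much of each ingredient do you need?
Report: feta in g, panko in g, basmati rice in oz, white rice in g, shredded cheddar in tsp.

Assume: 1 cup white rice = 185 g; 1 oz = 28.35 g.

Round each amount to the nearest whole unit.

feta: 575 g; panko: 217 g; basmati rice: 47 oz; white rice: 355 g; shredded cheddar: 6 tsp

Scaling factor: 23/6.
feta: 150 g × 23/6 = 575 g
panko: 2 oz × 23/6 × 28.35 g/oz ≈ 217 g
basmati rice: 350 g × 23/6 ÷ 28.35 g/oz ≈ 47 oz
white rice: 0.5 cup × 23/6 × 185 g/cup ≈ 355 g
shredded cheddar: 1.5 tsp × 23/6 ≈ 6 tsp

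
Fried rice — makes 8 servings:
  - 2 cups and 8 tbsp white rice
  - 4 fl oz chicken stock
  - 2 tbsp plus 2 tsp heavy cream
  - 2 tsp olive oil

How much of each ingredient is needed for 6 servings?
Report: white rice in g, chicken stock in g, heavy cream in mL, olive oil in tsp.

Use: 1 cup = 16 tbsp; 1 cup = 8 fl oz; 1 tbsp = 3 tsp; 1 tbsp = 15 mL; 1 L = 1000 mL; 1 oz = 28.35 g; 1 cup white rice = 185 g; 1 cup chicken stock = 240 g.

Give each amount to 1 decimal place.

white rice: 346.9 g; chicken stock: 90.0 g; heavy cream: 30.0 mL; olive oil: 1.5 tsp

Scaling factor: 6/8 = 3/4 = 0.75.
white rice: (2 cup + 8 tbsp = 2.5 cup) × 3/4 × 185 g/cup ≈ 346.9 g
chicken stock: 4 fl oz × 3/4 ÷ 8 fl oz/cup × 240 g/cup = 90.0 g
heavy cream: (2 tbsp + 2 tsp = 8/3 tbsp) × 3/4 × 15 mL/tbsp = 30.0 mL
olive oil: 2 tsp × 3/4 = 1.5 tsp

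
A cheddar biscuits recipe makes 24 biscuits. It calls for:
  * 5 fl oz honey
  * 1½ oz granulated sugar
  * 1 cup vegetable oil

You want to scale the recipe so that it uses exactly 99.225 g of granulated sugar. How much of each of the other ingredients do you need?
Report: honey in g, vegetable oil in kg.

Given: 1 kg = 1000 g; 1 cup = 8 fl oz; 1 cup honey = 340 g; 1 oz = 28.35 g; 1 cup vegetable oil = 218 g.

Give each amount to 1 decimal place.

The original recipe has 42.525 g of granulated sugar, so the scaling factor is 99.225 ÷ 42.525 = 7/3.
honey: 5 fl oz × 7/3 ÷ 8 fl oz/cup × 340 g/cup ≈ 495.8 g
vegetable oil: 1 cup × 7/3 × 218 g/cup ÷ 1000 g/kg ≈ 0.5 kg

honey: 495.8 g; vegetable oil: 0.5 kg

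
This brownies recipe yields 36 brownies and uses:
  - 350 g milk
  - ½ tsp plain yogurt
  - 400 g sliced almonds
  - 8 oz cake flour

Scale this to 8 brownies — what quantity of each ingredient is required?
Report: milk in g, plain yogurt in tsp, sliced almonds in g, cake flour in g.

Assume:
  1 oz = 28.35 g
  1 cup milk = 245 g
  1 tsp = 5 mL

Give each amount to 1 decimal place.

Scaling factor: 8/36 = 2/9.
milk: 350 g × 2/9 ≈ 77.8 g
plain yogurt: 0.5 tsp × 2/9 ≈ 0.1 tsp
sliced almonds: 400 g × 2/9 ≈ 88.9 g
cake flour: 8 oz × 2/9 × 28.35 g/oz = 50.4 g

milk: 77.8 g; plain yogurt: 0.1 tsp; sliced almonds: 88.9 g; cake flour: 50.4 g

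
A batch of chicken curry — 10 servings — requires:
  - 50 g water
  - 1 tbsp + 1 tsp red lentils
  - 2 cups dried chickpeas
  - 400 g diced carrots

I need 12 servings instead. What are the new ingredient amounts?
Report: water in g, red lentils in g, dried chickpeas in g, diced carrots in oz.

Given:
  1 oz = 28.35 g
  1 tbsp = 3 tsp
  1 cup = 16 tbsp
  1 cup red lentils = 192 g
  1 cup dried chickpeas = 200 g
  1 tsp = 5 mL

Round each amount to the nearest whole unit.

Scaling factor: 12/10 = 6/5 = 1.2.
water: 50 g × 6/5 = 60 g
red lentils: (1 tbsp + 1 tsp = 4/3 tbsp) × 6/5 ÷ 16 tbsp/cup × 192 g/cup ≈ 19 g
dried chickpeas: 2 cup × 6/5 × 200 g/cup = 480 g
diced carrots: 400 g × 6/5 ÷ 28.35 g/oz ≈ 17 oz

water: 60 g; red lentils: 19 g; dried chickpeas: 480 g; diced carrots: 17 oz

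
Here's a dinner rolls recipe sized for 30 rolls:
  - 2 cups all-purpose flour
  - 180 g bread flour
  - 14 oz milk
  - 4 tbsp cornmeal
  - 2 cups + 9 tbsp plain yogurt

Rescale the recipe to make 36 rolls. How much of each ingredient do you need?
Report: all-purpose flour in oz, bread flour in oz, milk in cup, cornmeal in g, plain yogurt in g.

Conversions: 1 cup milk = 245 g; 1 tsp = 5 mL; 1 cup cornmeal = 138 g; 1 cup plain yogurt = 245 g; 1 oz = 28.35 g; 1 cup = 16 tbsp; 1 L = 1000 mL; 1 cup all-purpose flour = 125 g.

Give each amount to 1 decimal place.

Scaling factor: 36/30 = 6/5 = 1.2.
all-purpose flour: 2 cup × 6/5 × 125 g/cup ÷ 28.35 g/oz ≈ 10.6 oz
bread flour: 180 g × 6/5 ÷ 28.35 g/oz ≈ 7.6 oz
milk: 14 oz × 6/5 × 28.35 g/oz ÷ 245 g/cup ≈ 1.9 cup
cornmeal: 4 tbsp × 6/5 ÷ 16 tbsp/cup × 138 g/cup = 41.4 g
plain yogurt: (2 cup + 9 tbsp = 2.5625 cup) × 6/5 × 245 g/cup ≈ 753.4 g

all-purpose flour: 10.6 oz; bread flour: 7.6 oz; milk: 1.9 cup; cornmeal: 41.4 g; plain yogurt: 753.4 g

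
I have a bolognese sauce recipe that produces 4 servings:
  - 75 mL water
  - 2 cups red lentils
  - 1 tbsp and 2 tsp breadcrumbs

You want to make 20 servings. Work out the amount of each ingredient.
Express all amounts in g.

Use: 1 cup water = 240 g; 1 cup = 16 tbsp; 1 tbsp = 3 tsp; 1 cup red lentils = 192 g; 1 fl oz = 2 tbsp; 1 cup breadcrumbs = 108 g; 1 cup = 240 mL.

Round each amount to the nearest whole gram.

Scaling factor: 20/4 = 5.
water: 75 mL × 5 ÷ 240 mL/cup × 240 g/cup = 375 g
red lentils: 2 cup × 5 × 192 g/cup = 1920 g
breadcrumbs: (1 tbsp + 2 tsp = 5/3 tbsp) × 5 ÷ 16 tbsp/cup × 108 g/cup ≈ 56 g

water: 375 g; red lentils: 1920 g; breadcrumbs: 56 g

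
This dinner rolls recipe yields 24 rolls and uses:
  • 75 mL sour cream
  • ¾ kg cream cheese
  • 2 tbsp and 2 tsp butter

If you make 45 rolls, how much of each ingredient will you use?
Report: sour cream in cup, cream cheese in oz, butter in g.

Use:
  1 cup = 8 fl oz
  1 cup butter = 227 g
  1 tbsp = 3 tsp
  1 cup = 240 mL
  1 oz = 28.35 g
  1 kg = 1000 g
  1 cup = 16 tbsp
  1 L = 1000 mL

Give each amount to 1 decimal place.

sour cream: 0.6 cup; cream cheese: 49.6 oz; butter: 70.9 g

Scaling factor: 45/24 = 15/8 = 1.875.
sour cream: 75 mL × 15/8 ÷ 240 mL/cup ≈ 0.6 cup
cream cheese: 0.75 kg × 15/8 × 1000 g/kg ÷ 28.35 g/oz ≈ 49.6 oz
butter: (2 tbsp + 2 tsp = 8/3 tbsp) × 15/8 ÷ 16 tbsp/cup × 227 g/cup ≈ 70.9 g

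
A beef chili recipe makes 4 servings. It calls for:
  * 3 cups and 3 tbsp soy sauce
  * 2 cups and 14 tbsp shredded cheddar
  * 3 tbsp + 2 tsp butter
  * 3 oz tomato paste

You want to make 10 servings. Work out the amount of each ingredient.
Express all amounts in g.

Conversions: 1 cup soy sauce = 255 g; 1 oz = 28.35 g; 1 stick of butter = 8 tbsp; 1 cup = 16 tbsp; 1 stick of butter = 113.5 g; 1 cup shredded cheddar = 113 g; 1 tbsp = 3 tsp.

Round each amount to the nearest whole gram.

soy sauce: 2032 g; shredded cheddar: 812 g; butter: 130 g; tomato paste: 213 g

Scaling factor: 10/4 = 5/2 = 2.5.
soy sauce: (3 cup + 3 tbsp = 3.1875 cup) × 5/2 × 255 g/cup ≈ 2032 g
shredded cheddar: (2 cup + 14 tbsp = 2.875 cup) × 5/2 × 113 g/cup ≈ 812 g
butter: (3 tbsp + 2 tsp = 11/3 tbsp) × 5/2 ÷ 8 tbsp/stick × 113.5 g/stick ≈ 130 g
tomato paste: 3 oz × 5/2 × 28.35 g/oz ≈ 213 g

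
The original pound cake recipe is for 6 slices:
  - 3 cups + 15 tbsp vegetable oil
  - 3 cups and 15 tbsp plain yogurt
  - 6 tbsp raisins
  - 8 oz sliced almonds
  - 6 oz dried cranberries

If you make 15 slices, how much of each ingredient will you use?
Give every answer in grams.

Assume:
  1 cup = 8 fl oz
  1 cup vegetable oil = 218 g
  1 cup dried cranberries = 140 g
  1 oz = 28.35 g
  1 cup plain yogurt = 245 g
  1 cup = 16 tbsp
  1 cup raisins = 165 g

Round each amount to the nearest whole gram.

vegetable oil: 2146 g; plain yogurt: 2412 g; raisins: 155 g; sliced almonds: 567 g; dried cranberries: 425 g

Scaling factor: 15/6 = 5/2 = 2.5.
vegetable oil: (3 cup + 15 tbsp = 3.9375 cup) × 5/2 × 218 g/cup ≈ 2146 g
plain yogurt: (3 cup + 15 tbsp = 3.9375 cup) × 5/2 × 245 g/cup ≈ 2412 g
raisins: 6 tbsp × 5/2 ÷ 16 tbsp/cup × 165 g/cup ≈ 155 g
sliced almonds: 8 oz × 5/2 × 28.35 g/oz = 567 g
dried cranberries: 6 oz × 5/2 × 28.35 g/oz ≈ 425 g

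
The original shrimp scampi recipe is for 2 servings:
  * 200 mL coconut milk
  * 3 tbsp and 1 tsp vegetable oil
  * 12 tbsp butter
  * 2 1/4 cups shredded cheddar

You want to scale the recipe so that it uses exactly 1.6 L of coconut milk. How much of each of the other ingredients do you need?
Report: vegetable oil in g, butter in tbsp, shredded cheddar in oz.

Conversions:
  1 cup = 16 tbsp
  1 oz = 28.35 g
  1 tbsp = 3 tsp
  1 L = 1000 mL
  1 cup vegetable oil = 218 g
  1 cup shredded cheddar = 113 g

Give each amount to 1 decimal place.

vegetable oil: 363.3 g; butter: 96.0 tbsp; shredded cheddar: 71.7 oz

The original recipe has 0.2 L of coconut milk, so the scaling factor is 1.6 ÷ 0.2 = 8.
vegetable oil: (3 tbsp + 1 tsp = 10/3 tbsp) × 8 ÷ 16 tbsp/cup × 218 g/cup ≈ 363.3 g
butter: 12 tbsp × 8 = 96.0 tbsp
shredded cheddar: 2.25 cup × 8 × 113 g/cup ÷ 28.35 g/oz ≈ 71.7 oz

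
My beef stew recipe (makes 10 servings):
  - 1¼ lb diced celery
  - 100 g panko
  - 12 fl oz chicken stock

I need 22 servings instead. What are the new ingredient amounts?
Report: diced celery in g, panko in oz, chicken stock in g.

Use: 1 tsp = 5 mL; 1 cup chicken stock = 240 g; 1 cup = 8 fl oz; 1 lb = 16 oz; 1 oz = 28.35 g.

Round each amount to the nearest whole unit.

diced celery: 1247 g; panko: 8 oz; chicken stock: 792 g

Scaling factor: 22/10 = 11/5 = 2.2.
diced celery: 1.25 lb × 11/5 × 16 oz/lb × 28.35 g/oz ≈ 1247 g
panko: 100 g × 11/5 ÷ 28.35 g/oz ≈ 8 oz
chicken stock: 12 fl oz × 11/5 ÷ 8 fl oz/cup × 240 g/cup = 792 g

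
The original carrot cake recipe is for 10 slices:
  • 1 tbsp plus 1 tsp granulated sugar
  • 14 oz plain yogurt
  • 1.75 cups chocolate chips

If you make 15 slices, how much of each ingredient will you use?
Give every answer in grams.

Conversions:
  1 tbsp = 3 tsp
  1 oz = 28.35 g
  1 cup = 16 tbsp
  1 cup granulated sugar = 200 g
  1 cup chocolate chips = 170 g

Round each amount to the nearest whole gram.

granulated sugar: 25 g; plain yogurt: 595 g; chocolate chips: 446 g

Scaling factor: 15/10 = 3/2 = 1.5.
granulated sugar: (1 tbsp + 1 tsp = 4/3 tbsp) × 3/2 ÷ 16 tbsp/cup × 200 g/cup = 25 g
plain yogurt: 14 oz × 3/2 × 28.35 g/oz ≈ 595 g
chocolate chips: 1.75 cup × 3/2 × 170 g/cup ≈ 446 g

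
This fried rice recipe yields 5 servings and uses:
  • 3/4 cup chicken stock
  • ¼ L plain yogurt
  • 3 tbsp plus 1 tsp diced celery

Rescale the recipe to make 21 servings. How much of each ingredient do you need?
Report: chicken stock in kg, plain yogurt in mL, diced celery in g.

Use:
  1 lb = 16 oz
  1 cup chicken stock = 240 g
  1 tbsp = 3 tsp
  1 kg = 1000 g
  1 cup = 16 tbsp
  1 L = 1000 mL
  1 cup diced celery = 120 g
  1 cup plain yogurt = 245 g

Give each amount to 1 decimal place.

chicken stock: 0.8 kg; plain yogurt: 1050.0 mL; diced celery: 105.0 g

Scaling factor: 21/5 = 4.2.
chicken stock: 0.75 cup × 21/5 × 240 g/cup ÷ 1000 g/kg ≈ 0.8 kg
plain yogurt: 0.25 L × 21/5 × 1000 mL/L = 1050.0 mL
diced celery: (3 tbsp + 1 tsp = 10/3 tbsp) × 21/5 ÷ 16 tbsp/cup × 120 g/cup = 105.0 g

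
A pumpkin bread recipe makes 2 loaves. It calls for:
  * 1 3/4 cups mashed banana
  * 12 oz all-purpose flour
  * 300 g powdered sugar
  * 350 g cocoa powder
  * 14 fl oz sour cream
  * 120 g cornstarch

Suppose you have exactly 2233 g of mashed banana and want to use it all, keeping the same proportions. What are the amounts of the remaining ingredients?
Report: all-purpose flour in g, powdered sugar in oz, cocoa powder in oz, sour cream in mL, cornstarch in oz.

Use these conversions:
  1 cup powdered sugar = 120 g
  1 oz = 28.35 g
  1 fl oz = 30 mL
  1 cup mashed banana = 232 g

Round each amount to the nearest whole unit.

The original recipe has 406 g of mashed banana, so the scaling factor is 2233 ÷ 406 = 11/2 = 5.5.
all-purpose flour: 12 oz × 11/2 × 28.35 g/oz ≈ 1871 g
powdered sugar: 300 g × 11/2 ÷ 28.35 g/oz ≈ 58 oz
cocoa powder: 350 g × 11/2 ÷ 28.35 g/oz ≈ 68 oz
sour cream: 14 fl oz × 11/2 × 30 mL/fl oz = 2310 mL
cornstarch: 120 g × 11/2 ÷ 28.35 g/oz ≈ 23 oz

all-purpose flour: 1871 g; powdered sugar: 58 oz; cocoa powder: 68 oz; sour cream: 2310 mL; cornstarch: 23 oz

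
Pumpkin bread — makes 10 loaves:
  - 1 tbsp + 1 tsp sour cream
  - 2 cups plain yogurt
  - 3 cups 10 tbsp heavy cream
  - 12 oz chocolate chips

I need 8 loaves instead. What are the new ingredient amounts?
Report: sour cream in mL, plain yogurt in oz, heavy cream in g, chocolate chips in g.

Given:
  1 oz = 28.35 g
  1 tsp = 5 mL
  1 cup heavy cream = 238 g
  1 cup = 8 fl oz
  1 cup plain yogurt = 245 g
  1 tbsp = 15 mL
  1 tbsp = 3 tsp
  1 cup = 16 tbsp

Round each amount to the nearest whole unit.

sour cream: 16 mL; plain yogurt: 14 oz; heavy cream: 690 g; chocolate chips: 272 g

Scaling factor: 8/10 = 4/5 = 0.8.
sour cream: (1 tbsp + 1 tsp = 4/3 tbsp) × 4/5 × 15 mL/tbsp = 16 mL
plain yogurt: 2 cup × 4/5 × 245 g/cup ÷ 28.35 g/oz ≈ 14 oz
heavy cream: (3 cup + 10 tbsp = 3.625 cup) × 4/5 × 238 g/cup ≈ 690 g
chocolate chips: 12 oz × 4/5 × 28.35 g/oz ≈ 272 g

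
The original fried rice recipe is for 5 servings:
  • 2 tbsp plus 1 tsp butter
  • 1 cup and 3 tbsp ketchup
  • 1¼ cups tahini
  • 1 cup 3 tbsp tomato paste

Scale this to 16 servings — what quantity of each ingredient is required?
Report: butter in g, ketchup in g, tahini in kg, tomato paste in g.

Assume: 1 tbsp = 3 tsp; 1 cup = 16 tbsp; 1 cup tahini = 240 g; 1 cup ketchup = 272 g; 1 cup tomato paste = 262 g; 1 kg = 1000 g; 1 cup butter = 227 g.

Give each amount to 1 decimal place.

butter: 105.9 g; ketchup: 1033.6 g; tahini: 1.0 kg; tomato paste: 995.6 g

Scaling factor: 16/5 = 3.2.
butter: (2 tbsp + 1 tsp = 7/3 tbsp) × 16/5 ÷ 16 tbsp/cup × 227 g/cup ≈ 105.9 g
ketchup: (1 cup + 3 tbsp = 1.1875 cup) × 16/5 × 272 g/cup = 1033.6 g
tahini: 1.25 cup × 16/5 × 240 g/cup ÷ 1000 g/kg ≈ 1.0 kg
tomato paste: (1 cup + 3 tbsp = 1.1875 cup) × 16/5 × 262 g/cup = 995.6 g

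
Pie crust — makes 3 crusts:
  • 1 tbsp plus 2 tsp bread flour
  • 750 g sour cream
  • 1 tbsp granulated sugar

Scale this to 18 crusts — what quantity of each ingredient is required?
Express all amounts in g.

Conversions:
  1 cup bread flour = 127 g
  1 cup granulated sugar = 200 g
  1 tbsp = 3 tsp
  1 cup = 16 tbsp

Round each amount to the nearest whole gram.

Scaling factor: 18/3 = 6.
bread flour: (1 tbsp + 2 tsp = 5/3 tbsp) × 6 ÷ 16 tbsp/cup × 127 g/cup ≈ 79 g
sour cream: 750 g × 6 = 4500 g
granulated sugar: 1 tbsp × 6 ÷ 16 tbsp/cup × 200 g/cup = 75 g

bread flour: 79 g; sour cream: 4500 g; granulated sugar: 75 g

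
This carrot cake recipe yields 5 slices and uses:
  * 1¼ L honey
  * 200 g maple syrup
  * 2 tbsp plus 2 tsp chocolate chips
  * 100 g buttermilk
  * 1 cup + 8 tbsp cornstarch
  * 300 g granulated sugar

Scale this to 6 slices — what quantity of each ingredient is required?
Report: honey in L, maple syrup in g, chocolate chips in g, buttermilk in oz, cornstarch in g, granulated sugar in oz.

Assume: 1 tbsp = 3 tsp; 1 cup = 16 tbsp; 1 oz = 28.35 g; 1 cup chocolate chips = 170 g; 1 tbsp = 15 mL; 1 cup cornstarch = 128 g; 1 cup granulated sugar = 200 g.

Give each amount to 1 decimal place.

Scaling factor: 6/5 = 1.2.
honey: 1.25 L × 6/5 = 1.5 L
maple syrup: 200 g × 6/5 = 240.0 g
chocolate chips: (2 tbsp + 2 tsp = 8/3 tbsp) × 6/5 ÷ 16 tbsp/cup × 170 g/cup = 34.0 g
buttermilk: 100 g × 6/5 ÷ 28.35 g/oz ≈ 4.2 oz
cornstarch: (1 cup + 8 tbsp = 1.5 cup) × 6/5 × 128 g/cup = 230.4 g
granulated sugar: 300 g × 6/5 ÷ 28.35 g/oz ≈ 12.7 oz

honey: 1.5 L; maple syrup: 240.0 g; chocolate chips: 34.0 g; buttermilk: 4.2 oz; cornstarch: 230.4 g; granulated sugar: 12.7 oz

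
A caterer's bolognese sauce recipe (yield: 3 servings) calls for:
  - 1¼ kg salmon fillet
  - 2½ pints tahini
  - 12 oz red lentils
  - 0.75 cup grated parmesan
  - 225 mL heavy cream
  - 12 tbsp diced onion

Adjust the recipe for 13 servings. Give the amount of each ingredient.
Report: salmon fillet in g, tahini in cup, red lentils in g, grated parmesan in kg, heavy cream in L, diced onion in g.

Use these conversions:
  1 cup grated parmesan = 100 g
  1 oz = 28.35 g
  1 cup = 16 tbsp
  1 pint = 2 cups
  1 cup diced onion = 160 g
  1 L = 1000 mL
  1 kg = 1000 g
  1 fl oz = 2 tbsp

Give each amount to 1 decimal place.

Scaling factor: 13/3.
salmon fillet: 1.25 kg × 13/3 × 1000 g/kg ≈ 5416.7 g
tahini: 2.5 pint × 13/3 × 2 cup/pint ≈ 21.7 cup
red lentils: 12 oz × 13/3 × 28.35 g/oz = 1474.2 g
grated parmesan: 0.75 cup × 13/3 × 100 g/cup ÷ 1000 g/kg ≈ 0.3 kg
heavy cream: 225 mL × 13/3 ÷ 1000 mL/L ≈ 1.0 L
diced onion: 12 tbsp × 13/3 ÷ 16 tbsp/cup × 160 g/cup = 520.0 g

salmon fillet: 5416.7 g; tahini: 21.7 cup; red lentils: 1474.2 g; grated parmesan: 0.3 kg; heavy cream: 1.0 L; diced onion: 520.0 g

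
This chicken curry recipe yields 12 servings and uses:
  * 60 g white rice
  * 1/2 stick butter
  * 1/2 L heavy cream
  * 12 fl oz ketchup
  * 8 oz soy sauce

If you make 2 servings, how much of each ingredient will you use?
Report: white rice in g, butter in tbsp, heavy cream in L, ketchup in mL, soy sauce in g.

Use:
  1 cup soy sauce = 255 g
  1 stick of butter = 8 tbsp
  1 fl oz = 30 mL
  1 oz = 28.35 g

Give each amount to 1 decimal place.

Scaling factor: 2/12 = 1/6.
white rice: 60 g × 1/6 = 10.0 g
butter: 0.5 stick × 1/6 × 8 tbsp/stick ≈ 0.7 tbsp
heavy cream: 0.5 L × 1/6 ≈ 0.1 L
ketchup: 12 fl oz × 1/6 × 30 mL/fl oz = 60.0 mL
soy sauce: 8 oz × 1/6 × 28.35 g/oz = 37.8 g

white rice: 10.0 g; butter: 0.7 tbsp; heavy cream: 0.1 L; ketchup: 60.0 mL; soy sauce: 37.8 g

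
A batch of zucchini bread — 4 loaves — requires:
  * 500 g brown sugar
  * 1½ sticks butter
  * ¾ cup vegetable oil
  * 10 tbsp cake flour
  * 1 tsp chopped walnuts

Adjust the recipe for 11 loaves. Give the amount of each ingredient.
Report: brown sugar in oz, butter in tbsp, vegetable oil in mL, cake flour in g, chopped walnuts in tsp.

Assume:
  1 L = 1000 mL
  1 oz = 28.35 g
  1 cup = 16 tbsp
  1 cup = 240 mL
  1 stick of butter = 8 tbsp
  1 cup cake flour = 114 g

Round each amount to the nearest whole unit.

brown sugar: 49 oz; butter: 33 tbsp; vegetable oil: 495 mL; cake flour: 196 g; chopped walnuts: 3 tsp

Scaling factor: 11/4 = 2.75.
brown sugar: 500 g × 11/4 ÷ 28.35 g/oz ≈ 49 oz
butter: 1.5 stick × 11/4 × 8 tbsp/stick = 33 tbsp
vegetable oil: 0.75 cup × 11/4 × 240 mL/cup = 495 mL
cake flour: 10 tbsp × 11/4 ÷ 16 tbsp/cup × 114 g/cup ≈ 196 g
chopped walnuts: 1 tsp × 11/4 ≈ 3 tsp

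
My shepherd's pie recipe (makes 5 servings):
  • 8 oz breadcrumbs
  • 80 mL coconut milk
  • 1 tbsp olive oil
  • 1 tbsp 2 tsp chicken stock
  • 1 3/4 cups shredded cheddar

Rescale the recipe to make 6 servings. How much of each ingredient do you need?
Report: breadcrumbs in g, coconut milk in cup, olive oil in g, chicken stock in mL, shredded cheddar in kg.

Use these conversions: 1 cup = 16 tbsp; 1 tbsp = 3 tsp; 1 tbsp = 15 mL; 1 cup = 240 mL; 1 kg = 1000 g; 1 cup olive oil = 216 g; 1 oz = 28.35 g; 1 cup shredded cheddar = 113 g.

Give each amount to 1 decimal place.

breadcrumbs: 272.2 g; coconut milk: 0.4 cup; olive oil: 16.2 g; chicken stock: 30.0 mL; shredded cheddar: 0.2 kg

Scaling factor: 6/5 = 1.2.
breadcrumbs: 8 oz × 6/5 × 28.35 g/oz ≈ 272.2 g
coconut milk: 80 mL × 6/5 ÷ 240 mL/cup = 0.4 cup
olive oil: 1 tbsp × 6/5 ÷ 16 tbsp/cup × 216 g/cup = 16.2 g
chicken stock: (1 tbsp + 2 tsp = 5/3 tbsp) × 6/5 × 15 mL/tbsp = 30.0 mL
shredded cheddar: 1.75 cup × 6/5 × 113 g/cup ÷ 1000 g/kg ≈ 0.2 kg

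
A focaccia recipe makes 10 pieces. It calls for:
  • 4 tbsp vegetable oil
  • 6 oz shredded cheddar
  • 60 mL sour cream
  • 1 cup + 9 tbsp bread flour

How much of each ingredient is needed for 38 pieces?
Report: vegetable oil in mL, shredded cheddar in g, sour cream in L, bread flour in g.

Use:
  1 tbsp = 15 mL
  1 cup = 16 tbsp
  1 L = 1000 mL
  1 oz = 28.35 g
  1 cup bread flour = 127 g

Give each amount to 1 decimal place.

Scaling factor: 38/10 = 19/5 = 3.8.
vegetable oil: 4 tbsp × 19/5 × 15 mL/tbsp = 228.0 mL
shredded cheddar: 6 oz × 19/5 × 28.35 g/oz ≈ 646.4 g
sour cream: 60 mL × 19/5 ÷ 1000 mL/L ≈ 0.2 L
bread flour: (1 cup + 9 tbsp = 1.5625 cup) × 19/5 × 127 g/cup ≈ 754.1 g

vegetable oil: 228.0 mL; shredded cheddar: 646.4 g; sour cream: 0.2 L; bread flour: 754.1 g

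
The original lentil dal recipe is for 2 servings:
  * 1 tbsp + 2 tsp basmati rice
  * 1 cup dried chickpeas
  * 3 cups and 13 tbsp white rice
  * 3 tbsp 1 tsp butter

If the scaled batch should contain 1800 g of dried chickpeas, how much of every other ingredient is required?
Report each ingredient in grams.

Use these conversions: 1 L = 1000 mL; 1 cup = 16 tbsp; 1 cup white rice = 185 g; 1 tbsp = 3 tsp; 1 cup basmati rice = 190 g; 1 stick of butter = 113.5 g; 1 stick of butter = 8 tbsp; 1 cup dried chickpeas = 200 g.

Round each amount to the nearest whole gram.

basmati rice: 178 g; white rice: 6348 g; butter: 426 g

The original recipe has 200 g of dried chickpeas, so the scaling factor is 1800 ÷ 200 = 9.
basmati rice: (1 tbsp + 2 tsp = 5/3 tbsp) × 9 ÷ 16 tbsp/cup × 190 g/cup ≈ 178 g
white rice: (3 cup + 13 tbsp = 3.8125 cup) × 9 × 185 g/cup ≈ 6348 g
butter: (3 tbsp + 1 tsp = 10/3 tbsp) × 9 ÷ 8 tbsp/stick × 113.5 g/stick ≈ 426 g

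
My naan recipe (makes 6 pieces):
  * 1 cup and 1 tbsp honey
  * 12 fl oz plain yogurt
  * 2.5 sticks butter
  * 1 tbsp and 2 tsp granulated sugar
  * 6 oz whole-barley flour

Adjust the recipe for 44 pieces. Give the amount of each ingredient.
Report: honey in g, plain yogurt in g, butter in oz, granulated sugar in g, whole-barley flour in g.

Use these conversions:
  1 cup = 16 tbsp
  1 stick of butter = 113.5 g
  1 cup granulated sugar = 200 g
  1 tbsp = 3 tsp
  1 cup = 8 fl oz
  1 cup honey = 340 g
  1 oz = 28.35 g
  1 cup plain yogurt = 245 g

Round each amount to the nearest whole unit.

honey: 2649 g; plain yogurt: 2695 g; butter: 73 oz; granulated sugar: 153 g; whole-barley flour: 1247 g

Scaling factor: 44/6 = 22/3.
honey: (1 cup + 1 tbsp = 1.0625 cup) × 22/3 × 340 g/cup ≈ 2649 g
plain yogurt: 12 fl oz × 22/3 ÷ 8 fl oz/cup × 245 g/cup = 2695 g
butter: 2.5 stick × 22/3 × 113.5 g/stick ÷ 28.35 g/oz ≈ 73 oz
granulated sugar: (1 tbsp + 2 tsp = 5/3 tbsp) × 22/3 ÷ 16 tbsp/cup × 200 g/cup ≈ 153 g
whole-barley flour: 6 oz × 22/3 × 28.35 g/oz ≈ 1247 g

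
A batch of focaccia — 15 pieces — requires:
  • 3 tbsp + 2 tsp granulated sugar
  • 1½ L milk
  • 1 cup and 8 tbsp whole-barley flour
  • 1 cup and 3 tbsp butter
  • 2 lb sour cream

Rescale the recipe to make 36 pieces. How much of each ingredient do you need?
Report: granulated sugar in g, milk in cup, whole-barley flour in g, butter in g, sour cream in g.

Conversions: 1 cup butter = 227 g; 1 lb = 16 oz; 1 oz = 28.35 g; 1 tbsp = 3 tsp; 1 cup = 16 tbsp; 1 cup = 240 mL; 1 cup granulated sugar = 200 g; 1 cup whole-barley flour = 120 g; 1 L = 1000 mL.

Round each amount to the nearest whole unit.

granulated sugar: 110 g; milk: 15 cup; whole-barley flour: 432 g; butter: 647 g; sour cream: 2177 g

Scaling factor: 36/15 = 12/5 = 2.4.
granulated sugar: (3 tbsp + 2 tsp = 11/3 tbsp) × 12/5 ÷ 16 tbsp/cup × 200 g/cup = 110 g
milk: 1.5 L × 12/5 × 1000 mL/L ÷ 240 mL/cup = 15 cup
whole-barley flour: (1 cup + 8 tbsp = 1.5 cup) × 12/5 × 120 g/cup = 432 g
butter: (1 cup + 3 tbsp = 1.1875 cup) × 12/5 × 227 g/cup ≈ 647 g
sour cream: 2 lb × 12/5 × 16 oz/lb × 28.35 g/oz ≈ 2177 g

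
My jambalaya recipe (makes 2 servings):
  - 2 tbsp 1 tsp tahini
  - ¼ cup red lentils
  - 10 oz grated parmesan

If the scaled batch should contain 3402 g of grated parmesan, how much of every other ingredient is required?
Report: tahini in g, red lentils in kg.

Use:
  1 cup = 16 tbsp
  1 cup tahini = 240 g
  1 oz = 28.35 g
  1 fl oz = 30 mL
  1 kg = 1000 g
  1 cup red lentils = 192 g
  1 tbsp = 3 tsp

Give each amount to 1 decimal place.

The original recipe has 283.5 g of grated parmesan, so the scaling factor is 3402 ÷ 283.5 = 12.
tahini: (2 tbsp + 1 tsp = 7/3 tbsp) × 12 ÷ 16 tbsp/cup × 240 g/cup = 420.0 g
red lentils: 0.25 cup × 12 × 192 g/cup ÷ 1000 g/kg ≈ 0.6 kg

tahini: 420.0 g; red lentils: 0.6 kg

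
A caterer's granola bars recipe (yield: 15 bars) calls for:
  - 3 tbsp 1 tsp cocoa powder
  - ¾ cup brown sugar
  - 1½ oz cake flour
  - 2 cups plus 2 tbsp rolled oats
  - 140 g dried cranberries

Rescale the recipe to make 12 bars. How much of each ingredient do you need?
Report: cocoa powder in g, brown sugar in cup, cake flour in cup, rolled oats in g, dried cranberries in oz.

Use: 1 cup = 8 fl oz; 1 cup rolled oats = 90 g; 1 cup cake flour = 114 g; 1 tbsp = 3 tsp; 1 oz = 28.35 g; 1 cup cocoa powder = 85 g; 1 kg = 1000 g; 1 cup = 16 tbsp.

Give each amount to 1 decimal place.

cocoa powder: 14.2 g; brown sugar: 0.6 cup; cake flour: 0.3 cup; rolled oats: 153.0 g; dried cranberries: 4.0 oz

Scaling factor: 12/15 = 4/5 = 0.8.
cocoa powder: (3 tbsp + 1 tsp = 10/3 tbsp) × 4/5 ÷ 16 tbsp/cup × 85 g/cup ≈ 14.2 g
brown sugar: 0.75 cup × 4/5 = 0.6 cup
cake flour: 1.5 oz × 4/5 × 28.35 g/oz ÷ 114 g/cup ≈ 0.3 cup
rolled oats: (2 cup + 2 tbsp = 2.125 cup) × 4/5 × 90 g/cup = 153.0 g
dried cranberries: 140 g × 4/5 ÷ 28.35 g/oz ≈ 4.0 oz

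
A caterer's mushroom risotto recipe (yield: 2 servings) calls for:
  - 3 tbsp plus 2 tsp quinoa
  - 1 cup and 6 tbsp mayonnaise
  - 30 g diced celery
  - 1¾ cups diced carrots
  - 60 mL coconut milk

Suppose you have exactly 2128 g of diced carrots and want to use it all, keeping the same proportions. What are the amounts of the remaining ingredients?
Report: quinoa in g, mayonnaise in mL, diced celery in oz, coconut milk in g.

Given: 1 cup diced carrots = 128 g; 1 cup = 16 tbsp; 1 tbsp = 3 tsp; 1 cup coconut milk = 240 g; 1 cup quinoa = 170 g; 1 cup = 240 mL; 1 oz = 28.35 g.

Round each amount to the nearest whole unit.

quinoa: 370 g; mayonnaise: 3135 mL; diced celery: 10 oz; coconut milk: 570 g

The original recipe has 224 g of diced carrots, so the scaling factor is 2128 ÷ 224 = 19/2 = 9.5.
quinoa: (3 tbsp + 2 tsp = 11/3 tbsp) × 19/2 ÷ 16 tbsp/cup × 170 g/cup ≈ 370 g
mayonnaise: (1 cup + 6 tbsp = 1.375 cup) × 19/2 × 240 mL/cup = 3135 mL
diced celery: 30 g × 19/2 ÷ 28.35 g/oz ≈ 10 oz
coconut milk: 60 mL × 19/2 ÷ 240 mL/cup × 240 g/cup = 570 g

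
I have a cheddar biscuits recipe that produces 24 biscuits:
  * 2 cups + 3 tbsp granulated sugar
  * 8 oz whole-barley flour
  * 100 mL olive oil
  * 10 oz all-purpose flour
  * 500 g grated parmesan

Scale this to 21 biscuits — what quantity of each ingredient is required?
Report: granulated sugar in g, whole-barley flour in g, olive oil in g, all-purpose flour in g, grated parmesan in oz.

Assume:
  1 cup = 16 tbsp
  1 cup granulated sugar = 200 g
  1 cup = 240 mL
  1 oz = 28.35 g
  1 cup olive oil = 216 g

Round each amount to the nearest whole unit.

granulated sugar: 383 g; whole-barley flour: 198 g; olive oil: 79 g; all-purpose flour: 248 g; grated parmesan: 15 oz

Scaling factor: 21/24 = 7/8 = 0.875.
granulated sugar: (2 cup + 3 tbsp = 2.1875 cup) × 7/8 × 200 g/cup ≈ 383 g
whole-barley flour: 8 oz × 7/8 × 28.35 g/oz ≈ 198 g
olive oil: 100 mL × 7/8 ÷ 240 mL/cup × 216 g/cup ≈ 79 g
all-purpose flour: 10 oz × 7/8 × 28.35 g/oz ≈ 248 g
grated parmesan: 500 g × 7/8 ÷ 28.35 g/oz ≈ 15 oz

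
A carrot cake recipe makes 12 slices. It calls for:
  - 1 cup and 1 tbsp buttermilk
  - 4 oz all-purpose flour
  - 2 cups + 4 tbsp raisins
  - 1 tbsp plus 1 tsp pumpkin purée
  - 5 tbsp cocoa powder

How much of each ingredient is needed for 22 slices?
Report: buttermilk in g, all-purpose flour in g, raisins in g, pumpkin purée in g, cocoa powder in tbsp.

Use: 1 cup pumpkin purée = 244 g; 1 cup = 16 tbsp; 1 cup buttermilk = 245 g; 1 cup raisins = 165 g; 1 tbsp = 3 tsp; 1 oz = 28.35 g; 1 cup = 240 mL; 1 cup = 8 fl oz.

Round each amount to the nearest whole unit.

buttermilk: 477 g; all-purpose flour: 208 g; raisins: 681 g; pumpkin purée: 37 g; cocoa powder: 9 tbsp

Scaling factor: 22/12 = 11/6.
buttermilk: (1 cup + 1 tbsp = 1.0625 cup) × 11/6 × 245 g/cup ≈ 477 g
all-purpose flour: 4 oz × 11/6 × 28.35 g/oz ≈ 208 g
raisins: (2 cup + 4 tbsp = 2.25 cup) × 11/6 × 165 g/cup ≈ 681 g
pumpkin purée: (1 tbsp + 1 tsp = 4/3 tbsp) × 11/6 ÷ 16 tbsp/cup × 244 g/cup ≈ 37 g
cocoa powder: 5 tbsp × 11/6 ≈ 9 tbsp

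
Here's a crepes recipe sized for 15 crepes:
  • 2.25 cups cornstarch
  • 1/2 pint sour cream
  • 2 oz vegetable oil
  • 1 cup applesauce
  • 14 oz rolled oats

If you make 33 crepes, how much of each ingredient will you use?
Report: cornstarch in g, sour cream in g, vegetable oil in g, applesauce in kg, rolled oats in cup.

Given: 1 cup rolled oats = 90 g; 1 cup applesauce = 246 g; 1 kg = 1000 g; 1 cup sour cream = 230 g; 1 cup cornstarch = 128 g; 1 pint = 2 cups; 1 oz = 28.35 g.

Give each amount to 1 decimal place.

Scaling factor: 33/15 = 11/5 = 2.2.
cornstarch: 2.25 cup × 11/5 × 128 g/cup = 633.6 g
sour cream: 0.5 pint × 11/5 × 2 cup/pint × 230 g/cup = 506.0 g
vegetable oil: 2 oz × 11/5 × 28.35 g/oz ≈ 124.7 g
applesauce: 1 cup × 11/5 × 246 g/cup ÷ 1000 g/kg ≈ 0.5 kg
rolled oats: 14 oz × 11/5 × 28.35 g/oz ÷ 90 g/cup ≈ 9.7 cup

cornstarch: 633.6 g; sour cream: 506.0 g; vegetable oil: 124.7 g; applesauce: 0.5 kg; rolled oats: 9.7 cup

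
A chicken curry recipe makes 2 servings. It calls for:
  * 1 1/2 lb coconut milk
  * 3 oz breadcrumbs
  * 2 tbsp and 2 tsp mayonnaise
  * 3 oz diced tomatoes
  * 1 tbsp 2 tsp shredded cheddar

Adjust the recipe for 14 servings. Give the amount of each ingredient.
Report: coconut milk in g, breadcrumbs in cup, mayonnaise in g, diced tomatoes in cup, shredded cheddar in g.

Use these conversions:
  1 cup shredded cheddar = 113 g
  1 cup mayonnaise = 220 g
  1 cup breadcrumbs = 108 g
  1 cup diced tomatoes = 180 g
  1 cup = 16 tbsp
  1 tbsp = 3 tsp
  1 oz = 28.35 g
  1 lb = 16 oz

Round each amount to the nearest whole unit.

coconut milk: 4763 g; breadcrumbs: 6 cup; mayonnaise: 257 g; diced tomatoes: 3 cup; shredded cheddar: 82 g

Scaling factor: 14/2 = 7.
coconut milk: 1.5 lb × 7 × 16 oz/lb × 28.35 g/oz ≈ 4763 g
breadcrumbs: 3 oz × 7 × 28.35 g/oz ÷ 108 g/cup ≈ 6 cup
mayonnaise: (2 tbsp + 2 tsp = 8/3 tbsp) × 7 ÷ 16 tbsp/cup × 220 g/cup ≈ 257 g
diced tomatoes: 3 oz × 7 × 28.35 g/oz ÷ 180 g/cup ≈ 3 cup
shredded cheddar: (1 tbsp + 2 tsp = 5/3 tbsp) × 7 ÷ 16 tbsp/cup × 113 g/cup ≈ 82 g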